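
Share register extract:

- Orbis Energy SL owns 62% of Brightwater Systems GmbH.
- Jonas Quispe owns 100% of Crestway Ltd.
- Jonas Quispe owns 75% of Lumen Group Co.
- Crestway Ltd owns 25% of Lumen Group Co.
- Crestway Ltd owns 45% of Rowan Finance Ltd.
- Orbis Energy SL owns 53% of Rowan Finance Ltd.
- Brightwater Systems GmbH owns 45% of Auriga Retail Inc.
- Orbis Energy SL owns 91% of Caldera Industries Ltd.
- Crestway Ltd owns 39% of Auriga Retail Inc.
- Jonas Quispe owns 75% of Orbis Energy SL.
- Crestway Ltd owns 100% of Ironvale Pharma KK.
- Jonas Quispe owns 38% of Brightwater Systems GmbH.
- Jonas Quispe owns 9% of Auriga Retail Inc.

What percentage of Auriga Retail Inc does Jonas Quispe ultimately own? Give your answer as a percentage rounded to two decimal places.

Jonas reaches Auriga along 4 paths.
Via Brightwater: 38% × 45% = 17.1%.
Via Orbis → Brightwater: 75% × 62% × 45% = 20.925%.
Via Crestway: 100% × 39% = 39%.
Direct stake: 9% = 9%.
Total: 17.1% + 20.925% + 39% + 9% = 86.025%.
Rounded: 86.03%.

86.03%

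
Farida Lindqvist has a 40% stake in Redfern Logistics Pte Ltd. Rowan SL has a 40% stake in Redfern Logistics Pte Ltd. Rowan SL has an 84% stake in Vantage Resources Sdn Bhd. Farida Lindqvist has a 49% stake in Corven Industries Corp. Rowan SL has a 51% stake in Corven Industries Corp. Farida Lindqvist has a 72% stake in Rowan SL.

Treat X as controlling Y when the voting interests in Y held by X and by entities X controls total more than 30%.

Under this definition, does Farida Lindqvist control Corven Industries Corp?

Yes

Farida holds 72% of Rowan, so Farida controls Rowan.
Rowan and Farida together hold 51% + 49% = 100% of Corven, so Farida controls Corven.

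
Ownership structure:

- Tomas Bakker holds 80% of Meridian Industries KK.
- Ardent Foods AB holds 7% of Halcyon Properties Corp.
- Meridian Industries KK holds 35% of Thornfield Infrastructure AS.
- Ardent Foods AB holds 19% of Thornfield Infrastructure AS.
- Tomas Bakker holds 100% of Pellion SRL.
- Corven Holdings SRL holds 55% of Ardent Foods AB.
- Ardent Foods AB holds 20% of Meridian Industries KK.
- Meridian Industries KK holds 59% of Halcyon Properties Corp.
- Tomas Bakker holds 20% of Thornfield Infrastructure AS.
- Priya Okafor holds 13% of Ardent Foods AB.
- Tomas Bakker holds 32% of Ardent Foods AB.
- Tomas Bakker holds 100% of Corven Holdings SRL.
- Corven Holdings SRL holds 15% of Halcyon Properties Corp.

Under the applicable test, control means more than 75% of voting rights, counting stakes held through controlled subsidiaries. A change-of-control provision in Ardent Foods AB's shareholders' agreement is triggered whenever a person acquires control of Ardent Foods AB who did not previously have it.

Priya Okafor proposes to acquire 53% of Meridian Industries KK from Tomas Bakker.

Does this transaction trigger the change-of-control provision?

No

The purchase adds only to Priya's holdings (Tomas's stake shrinks), so Priya is the only person who could newly come to control Ardent.
Priya's largest direct stake is 13% in Ardent, which does not meet the threshold, so Priya controls no company.
In Ardent, Priya's side holds only 13%, not > 75%.
So before the transaction, Priya does not control Ardent.
After the purchase, Priya holds 53% of Meridian directly, and Tomas's stake falls to 27%.
Priya's side now holds 53% of Meridian, not > 75%, so Priya still does not control Meridian.
After the transaction, Priya's side holds 13% of Ardent, not > 75%, so Priya still does not control Ardent.
No new person acquires control, so the clause is not triggered.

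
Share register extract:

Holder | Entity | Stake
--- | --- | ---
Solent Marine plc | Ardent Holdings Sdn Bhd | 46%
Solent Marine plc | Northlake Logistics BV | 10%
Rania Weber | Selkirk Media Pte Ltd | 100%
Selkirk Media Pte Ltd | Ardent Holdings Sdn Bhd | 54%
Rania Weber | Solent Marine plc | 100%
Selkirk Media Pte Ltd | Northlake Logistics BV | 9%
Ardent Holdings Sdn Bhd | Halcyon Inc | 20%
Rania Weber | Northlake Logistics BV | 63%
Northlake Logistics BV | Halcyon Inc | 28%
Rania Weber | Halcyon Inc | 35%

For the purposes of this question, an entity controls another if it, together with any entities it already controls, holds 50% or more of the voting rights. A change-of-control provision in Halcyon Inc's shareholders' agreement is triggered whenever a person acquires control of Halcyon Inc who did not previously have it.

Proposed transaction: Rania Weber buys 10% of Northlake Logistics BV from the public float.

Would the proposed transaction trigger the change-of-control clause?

No

The purchase changes only Rania's holdings, so Rania is the only person who could newly come to control Halcyon.
Rania holds 100% of Selkirk, so Rania controls Selkirk.
Rania holds 100% of Solent, so Rania controls Solent.
Solent and Selkirk together hold 46% + 54% = 100% of Ardent, so Rania controls Ardent.
Rania and Solent and Selkirk together hold 63% + 10% + 9% = 82% of Northlake, so Rania controls Northlake.
Northlake and Rania and Ardent together hold 28% + 35% + 20% = 83% of Halcyon, so Rania controls Halcyon.
So Rania already controls Halcyon before the transaction.
After the purchase, Rania's direct stake in Northlake rises to 63% + 10% = 73%.
Rania controlled Halcyon already, so this is not a new person acquiring control; every other person's position is unchanged or reduced.
No new person acquires control, so the clause is not triggered.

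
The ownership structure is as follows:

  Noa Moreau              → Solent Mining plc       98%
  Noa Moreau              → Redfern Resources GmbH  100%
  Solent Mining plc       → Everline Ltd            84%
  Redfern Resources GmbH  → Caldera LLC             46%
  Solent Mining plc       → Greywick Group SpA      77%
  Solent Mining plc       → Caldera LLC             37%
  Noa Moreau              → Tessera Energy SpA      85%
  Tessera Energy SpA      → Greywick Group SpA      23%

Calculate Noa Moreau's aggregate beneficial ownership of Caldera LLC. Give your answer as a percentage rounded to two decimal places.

Noa reaches Caldera along 2 paths.
Via Redfern: 100% × 46% = 46%.
Via Solent: 98% × 37% = 36.26%.
Total: 46% + 36.26% = 82.26%.

82.26%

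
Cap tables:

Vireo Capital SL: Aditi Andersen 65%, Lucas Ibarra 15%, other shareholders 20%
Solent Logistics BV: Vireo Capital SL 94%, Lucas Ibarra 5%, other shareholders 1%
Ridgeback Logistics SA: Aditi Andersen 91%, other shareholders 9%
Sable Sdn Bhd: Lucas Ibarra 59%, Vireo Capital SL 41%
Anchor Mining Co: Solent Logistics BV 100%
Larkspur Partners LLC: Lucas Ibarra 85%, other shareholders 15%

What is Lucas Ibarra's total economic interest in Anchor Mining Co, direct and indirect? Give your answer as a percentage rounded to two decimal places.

19.10%

Lucas reaches Anchor along 2 paths.
Via Vireo → Solent: 15% × 94% × 100% = 14.1%.
Via Solent: 5% × 100% = 5%.
Total: 14.1% + 5% = 19.1%.
Rounded: 19.10%.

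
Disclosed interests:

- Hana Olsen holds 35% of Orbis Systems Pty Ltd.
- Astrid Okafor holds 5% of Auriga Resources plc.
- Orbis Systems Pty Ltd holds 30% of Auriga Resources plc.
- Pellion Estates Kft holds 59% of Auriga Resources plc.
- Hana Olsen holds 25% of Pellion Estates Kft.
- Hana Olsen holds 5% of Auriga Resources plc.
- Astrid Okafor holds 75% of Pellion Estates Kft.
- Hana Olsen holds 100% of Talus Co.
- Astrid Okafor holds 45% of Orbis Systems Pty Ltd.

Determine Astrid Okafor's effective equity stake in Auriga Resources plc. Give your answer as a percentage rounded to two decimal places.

Astrid reaches Auriga along 3 paths.
Via Orbis: 45% × 30% = 13.5%.
Via Pellion: 75% × 59% = 44.25%.
Direct stake: 5% = 5%.
Total: 13.5% + 44.25% + 5% = 62.75%.

62.75%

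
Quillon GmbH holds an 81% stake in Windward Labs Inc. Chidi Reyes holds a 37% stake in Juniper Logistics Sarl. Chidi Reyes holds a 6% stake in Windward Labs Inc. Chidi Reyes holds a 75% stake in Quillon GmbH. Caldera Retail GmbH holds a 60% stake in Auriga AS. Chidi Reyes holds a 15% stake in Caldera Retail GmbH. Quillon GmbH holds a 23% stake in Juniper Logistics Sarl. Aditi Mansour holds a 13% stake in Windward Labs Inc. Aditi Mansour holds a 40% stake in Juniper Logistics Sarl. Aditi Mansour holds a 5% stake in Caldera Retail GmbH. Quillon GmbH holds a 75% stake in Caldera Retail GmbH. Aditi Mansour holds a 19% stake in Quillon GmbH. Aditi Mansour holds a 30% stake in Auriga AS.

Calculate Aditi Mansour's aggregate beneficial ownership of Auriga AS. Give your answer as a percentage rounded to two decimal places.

Aditi reaches Auriga along 3 paths.
Direct stake: 30% = 30%.
Via Quillon → Caldera: 19% × 75% × 60% = 8.55%.
Via Caldera: 5% × 60% = 3%.
Total: 30% + 8.55% + 3% = 41.55%.

41.55%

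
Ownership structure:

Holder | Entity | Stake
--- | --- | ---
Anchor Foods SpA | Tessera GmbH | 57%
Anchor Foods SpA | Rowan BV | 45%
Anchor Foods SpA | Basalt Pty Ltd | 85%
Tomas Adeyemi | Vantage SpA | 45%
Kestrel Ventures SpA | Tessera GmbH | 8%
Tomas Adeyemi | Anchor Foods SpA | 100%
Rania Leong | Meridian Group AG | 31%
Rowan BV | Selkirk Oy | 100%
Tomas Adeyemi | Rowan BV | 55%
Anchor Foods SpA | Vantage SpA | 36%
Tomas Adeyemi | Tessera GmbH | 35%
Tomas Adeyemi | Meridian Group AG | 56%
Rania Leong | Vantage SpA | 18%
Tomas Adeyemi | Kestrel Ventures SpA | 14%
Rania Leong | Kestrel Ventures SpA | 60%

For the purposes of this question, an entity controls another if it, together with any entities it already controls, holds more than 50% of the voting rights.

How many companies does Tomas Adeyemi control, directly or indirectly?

7

Tomas holds 56% of Meridian, so Tomas controls Meridian.
Tomas holds 100% of Anchor, so Tomas controls Anchor.
Tomas and Anchor together hold 45% + 36% = 81% of Vantage, so Tomas controls Vantage.
Anchor and Tomas together hold 57% + 35% = 92% of Tessera, so Tomas controls Tessera.
Anchor and Tomas together hold 45% + 55% = 100% of Rowan, so Tomas controls Rowan.
Rowan holds 100% of Selkirk, so Tomas controls Selkirk.
Anchor holds 85% of Basalt, so Tomas controls Basalt.
No other company's threshold is met.
Tomas controls 7 companies.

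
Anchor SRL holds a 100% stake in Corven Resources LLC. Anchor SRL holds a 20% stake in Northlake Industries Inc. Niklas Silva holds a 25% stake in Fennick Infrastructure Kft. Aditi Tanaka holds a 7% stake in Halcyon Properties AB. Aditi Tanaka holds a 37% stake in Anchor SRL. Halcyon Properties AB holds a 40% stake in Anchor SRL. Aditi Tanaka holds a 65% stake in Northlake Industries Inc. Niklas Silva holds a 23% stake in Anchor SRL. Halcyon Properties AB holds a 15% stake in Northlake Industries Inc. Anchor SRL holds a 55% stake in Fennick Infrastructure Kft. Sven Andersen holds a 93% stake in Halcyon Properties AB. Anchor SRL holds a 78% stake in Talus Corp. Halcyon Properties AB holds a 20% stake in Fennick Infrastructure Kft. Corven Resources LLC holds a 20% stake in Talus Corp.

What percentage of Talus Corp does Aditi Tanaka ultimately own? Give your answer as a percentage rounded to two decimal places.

39.00%

Aditi reaches Talus along 4 paths.
Via Halcyon → Anchor → Corven: 7% × 40% × 100% × 20% = 0.56%.
Via Anchor → Corven: 37% × 100% × 20% = 7.4%.
Via Halcyon → Anchor: 7% × 40% × 78% = 2.184%.
Via Anchor: 37% × 78% = 28.86%.
Total: 0.56% + 7.4% + 2.184% + 28.86% = 39.004%.
Rounded: 39.00%.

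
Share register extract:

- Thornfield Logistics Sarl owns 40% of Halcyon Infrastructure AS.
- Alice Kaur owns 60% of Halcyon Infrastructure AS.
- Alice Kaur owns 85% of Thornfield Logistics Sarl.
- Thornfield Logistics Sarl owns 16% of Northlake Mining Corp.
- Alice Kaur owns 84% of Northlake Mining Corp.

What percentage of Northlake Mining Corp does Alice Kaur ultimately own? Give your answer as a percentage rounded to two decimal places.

Alice reaches Northlake along 2 paths.
Direct stake: 84% = 84%.
Via Thornfield: 85% × 16% = 13.6%.
Total: 84% + 13.6% = 97.6%.
Rounded: 97.60%.

97.60%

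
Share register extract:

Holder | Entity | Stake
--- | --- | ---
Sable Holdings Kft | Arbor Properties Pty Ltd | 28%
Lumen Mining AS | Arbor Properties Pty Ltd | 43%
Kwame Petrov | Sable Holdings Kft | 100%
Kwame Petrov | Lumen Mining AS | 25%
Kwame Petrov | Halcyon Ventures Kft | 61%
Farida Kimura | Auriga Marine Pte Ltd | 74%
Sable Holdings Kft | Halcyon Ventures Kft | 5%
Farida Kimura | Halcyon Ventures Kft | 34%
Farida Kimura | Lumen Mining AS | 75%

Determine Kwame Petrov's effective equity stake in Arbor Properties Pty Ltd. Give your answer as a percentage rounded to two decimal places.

38.75%

Kwame reaches Arbor along 2 paths.
Via Sable: 100% × 28% = 28%.
Via Lumen: 25% × 43% = 10.75%.
Total: 28% + 10.75% = 38.75%.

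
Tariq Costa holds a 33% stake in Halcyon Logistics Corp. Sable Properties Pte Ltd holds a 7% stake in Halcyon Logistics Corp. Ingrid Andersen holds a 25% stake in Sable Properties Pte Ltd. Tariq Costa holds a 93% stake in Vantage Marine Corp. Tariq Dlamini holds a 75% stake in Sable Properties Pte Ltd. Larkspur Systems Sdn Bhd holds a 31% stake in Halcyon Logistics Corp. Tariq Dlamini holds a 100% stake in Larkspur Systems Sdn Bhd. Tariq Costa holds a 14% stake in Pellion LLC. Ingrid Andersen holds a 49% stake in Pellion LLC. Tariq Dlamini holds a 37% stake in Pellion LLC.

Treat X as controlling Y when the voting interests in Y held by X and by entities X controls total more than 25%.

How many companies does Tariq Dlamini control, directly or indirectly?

Tariq Dlamini holds 100% of Larkspur, so Tariq Dlamini controls Larkspur.
Tariq Dlamini holds 37% of Pellion, so Tariq Dlamini controls Pellion.
Tariq Dlamini holds 75% of Sable, so Tariq Dlamini controls Sable.
Sable and Larkspur together hold 7% + 31% = 38% of Halcyon, so Tariq Dlamini controls Halcyon.
No other company's threshold is met.
Tariq Dlamini controls 4 companies.

4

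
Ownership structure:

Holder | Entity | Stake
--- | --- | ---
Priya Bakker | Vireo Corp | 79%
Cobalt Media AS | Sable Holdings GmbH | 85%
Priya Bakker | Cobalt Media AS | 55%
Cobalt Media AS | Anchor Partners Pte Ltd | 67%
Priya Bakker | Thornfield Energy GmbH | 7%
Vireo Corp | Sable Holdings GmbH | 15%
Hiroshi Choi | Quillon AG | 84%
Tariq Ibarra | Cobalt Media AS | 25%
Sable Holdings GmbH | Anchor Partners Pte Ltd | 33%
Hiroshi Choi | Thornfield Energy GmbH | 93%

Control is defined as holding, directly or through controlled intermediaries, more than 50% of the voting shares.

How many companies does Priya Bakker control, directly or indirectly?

4

Priya holds 55% of Cobalt, so Priya controls Cobalt.
Priya holds 79% of Vireo, so Priya controls Vireo.
Cobalt and Vireo together hold 85% + 15% = 100% of Sable, so Priya controls Sable.
Cobalt and Sable together hold 67% + 33% = 100% of Anchor, so Priya controls Anchor.
No other company's threshold is met.
Priya controls 4 companies.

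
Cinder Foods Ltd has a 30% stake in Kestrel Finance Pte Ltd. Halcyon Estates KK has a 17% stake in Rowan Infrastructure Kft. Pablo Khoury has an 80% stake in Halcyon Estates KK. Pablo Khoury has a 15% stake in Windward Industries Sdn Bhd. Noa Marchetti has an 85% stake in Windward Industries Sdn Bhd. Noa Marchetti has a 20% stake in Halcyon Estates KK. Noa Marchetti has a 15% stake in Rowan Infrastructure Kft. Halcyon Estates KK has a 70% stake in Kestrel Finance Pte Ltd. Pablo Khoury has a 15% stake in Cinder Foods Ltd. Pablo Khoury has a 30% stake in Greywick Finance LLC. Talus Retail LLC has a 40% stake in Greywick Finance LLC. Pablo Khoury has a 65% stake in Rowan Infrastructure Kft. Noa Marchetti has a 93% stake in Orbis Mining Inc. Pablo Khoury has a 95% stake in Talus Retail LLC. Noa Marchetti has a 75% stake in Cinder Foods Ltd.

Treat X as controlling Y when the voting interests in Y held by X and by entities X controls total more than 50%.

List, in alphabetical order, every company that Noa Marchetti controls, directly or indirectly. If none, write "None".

Cinder Foods Ltd, Orbis Mining Inc, Windward Industries Sdn Bhd

Noa holds 75% of Cinder, so Noa controls Cinder.
Noa holds 85% of Windward, so Noa controls Windward.
Noa holds 93% of Orbis, so Noa controls Orbis.
No other company's threshold is met.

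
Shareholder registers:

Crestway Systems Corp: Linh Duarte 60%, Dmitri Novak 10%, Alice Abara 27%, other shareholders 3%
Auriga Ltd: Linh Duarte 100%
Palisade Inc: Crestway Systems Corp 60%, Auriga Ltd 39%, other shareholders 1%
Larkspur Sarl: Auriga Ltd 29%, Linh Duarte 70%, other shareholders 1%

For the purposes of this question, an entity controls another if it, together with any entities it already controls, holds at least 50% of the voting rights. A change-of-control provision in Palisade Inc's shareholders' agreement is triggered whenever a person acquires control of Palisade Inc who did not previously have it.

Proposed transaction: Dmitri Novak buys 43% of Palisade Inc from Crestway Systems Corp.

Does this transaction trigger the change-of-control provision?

No

The purchase adds only to Dmitri's holdings (Crestway's stake shrinks), so Dmitri is the only person who could newly come to control Palisade.
Dmitri's largest direct stake is 10% in Crestway, which does not meet the threshold, so Dmitri controls no company.
Neither Dmitri nor any entity Dmitri controls holds any voting interest in Palisade.
So before the transaction, Dmitri does not control Palisade.
After the purchase, Dmitri holds 43% of Palisade directly, and Crestway's stake falls to 17%.
After the transaction, Dmitri's side holds 43% of Palisade, not ≥ 50%, so Dmitri still does not control Palisade.
No new person acquires control, so the clause is not triggered.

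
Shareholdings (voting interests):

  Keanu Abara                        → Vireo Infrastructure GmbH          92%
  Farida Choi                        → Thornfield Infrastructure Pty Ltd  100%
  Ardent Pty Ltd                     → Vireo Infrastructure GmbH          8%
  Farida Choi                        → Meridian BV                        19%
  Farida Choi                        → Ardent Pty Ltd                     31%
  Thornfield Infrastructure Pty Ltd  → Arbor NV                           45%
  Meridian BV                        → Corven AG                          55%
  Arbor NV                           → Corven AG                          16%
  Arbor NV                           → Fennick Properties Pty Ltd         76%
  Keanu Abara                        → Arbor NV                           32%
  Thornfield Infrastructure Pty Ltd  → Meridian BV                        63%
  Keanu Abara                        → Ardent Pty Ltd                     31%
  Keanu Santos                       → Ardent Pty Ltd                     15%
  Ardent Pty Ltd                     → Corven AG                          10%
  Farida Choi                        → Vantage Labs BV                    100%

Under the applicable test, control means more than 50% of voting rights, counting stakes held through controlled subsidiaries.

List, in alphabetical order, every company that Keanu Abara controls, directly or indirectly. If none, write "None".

Vireo Infrastructure GmbH

Keanu Abara holds 92% of Vireo, so Keanu Abara controls Vireo.
No other company's threshold is met.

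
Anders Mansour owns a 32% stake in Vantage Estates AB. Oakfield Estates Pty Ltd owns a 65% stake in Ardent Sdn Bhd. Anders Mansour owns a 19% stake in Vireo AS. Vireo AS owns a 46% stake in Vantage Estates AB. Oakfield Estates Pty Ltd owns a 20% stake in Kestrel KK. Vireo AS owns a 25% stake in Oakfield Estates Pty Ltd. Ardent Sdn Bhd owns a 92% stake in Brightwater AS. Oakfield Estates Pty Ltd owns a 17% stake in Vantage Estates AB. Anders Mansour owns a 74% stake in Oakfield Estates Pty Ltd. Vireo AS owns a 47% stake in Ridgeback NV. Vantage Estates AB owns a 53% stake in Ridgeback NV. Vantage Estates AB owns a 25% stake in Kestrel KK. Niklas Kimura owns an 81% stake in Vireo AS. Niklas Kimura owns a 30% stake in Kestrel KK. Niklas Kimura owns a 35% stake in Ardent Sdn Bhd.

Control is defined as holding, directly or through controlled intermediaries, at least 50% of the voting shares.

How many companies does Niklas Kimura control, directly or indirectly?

Niklas holds 81% of Vireo, so Niklas controls Vireo.
No other company's threshold is met.
Niklas controls 1 company.

1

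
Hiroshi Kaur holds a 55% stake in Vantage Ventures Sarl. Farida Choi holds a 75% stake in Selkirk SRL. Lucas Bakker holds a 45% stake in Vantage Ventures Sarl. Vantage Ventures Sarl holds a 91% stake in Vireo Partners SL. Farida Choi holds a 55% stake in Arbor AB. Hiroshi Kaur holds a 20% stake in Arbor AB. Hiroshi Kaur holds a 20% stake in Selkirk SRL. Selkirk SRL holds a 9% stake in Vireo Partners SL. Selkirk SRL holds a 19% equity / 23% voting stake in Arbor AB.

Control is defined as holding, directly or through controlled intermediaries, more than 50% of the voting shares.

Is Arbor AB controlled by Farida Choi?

Farida holds 75% of Selkirk, so Farida controls Selkirk.
Farida and Selkirk together hold 55% + 23% = 78% of Arbor, so Farida controls Arbor.

Yes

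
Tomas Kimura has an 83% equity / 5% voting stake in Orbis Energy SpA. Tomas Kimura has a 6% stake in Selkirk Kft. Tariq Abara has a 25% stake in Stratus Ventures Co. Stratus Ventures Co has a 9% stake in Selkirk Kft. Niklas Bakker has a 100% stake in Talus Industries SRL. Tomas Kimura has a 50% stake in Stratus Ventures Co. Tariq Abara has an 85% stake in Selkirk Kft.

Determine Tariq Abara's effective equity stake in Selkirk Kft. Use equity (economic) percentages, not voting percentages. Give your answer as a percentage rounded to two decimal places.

87.25%

Tariq reaches Selkirk along 2 paths.
Via Stratus: 25% × 9% = 2.25%.
Direct stake: 85% = 85%.
Total: 2.25% + 85% = 87.25%.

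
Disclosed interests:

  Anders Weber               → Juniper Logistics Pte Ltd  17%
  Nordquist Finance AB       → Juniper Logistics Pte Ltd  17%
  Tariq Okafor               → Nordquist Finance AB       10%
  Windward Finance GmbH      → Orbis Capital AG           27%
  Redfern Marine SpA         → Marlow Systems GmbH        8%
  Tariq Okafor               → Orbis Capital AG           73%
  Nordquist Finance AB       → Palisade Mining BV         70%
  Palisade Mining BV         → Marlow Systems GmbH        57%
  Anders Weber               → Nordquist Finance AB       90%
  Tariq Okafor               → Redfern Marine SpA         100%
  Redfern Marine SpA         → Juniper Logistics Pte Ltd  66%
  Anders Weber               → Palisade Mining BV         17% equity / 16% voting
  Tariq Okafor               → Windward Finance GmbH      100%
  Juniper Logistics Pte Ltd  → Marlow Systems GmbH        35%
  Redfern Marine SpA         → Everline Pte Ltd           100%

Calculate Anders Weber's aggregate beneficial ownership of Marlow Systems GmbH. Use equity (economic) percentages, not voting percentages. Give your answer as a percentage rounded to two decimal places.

56.91%

Anders reaches Marlow along 4 paths.
Via Nordquist → Palisade: 90% × 70% × 57% = 35.91%.
Via Palisade: 17% × 57% = 9.69%.
Via Juniper: 17% × 35% = 5.95%.
Via Nordquist → Juniper: 90% × 17% × 35% = 5.355%.
Total: 35.91% + 9.69% + 5.95% + 5.355% = 56.905%.
Rounded: 56.91%.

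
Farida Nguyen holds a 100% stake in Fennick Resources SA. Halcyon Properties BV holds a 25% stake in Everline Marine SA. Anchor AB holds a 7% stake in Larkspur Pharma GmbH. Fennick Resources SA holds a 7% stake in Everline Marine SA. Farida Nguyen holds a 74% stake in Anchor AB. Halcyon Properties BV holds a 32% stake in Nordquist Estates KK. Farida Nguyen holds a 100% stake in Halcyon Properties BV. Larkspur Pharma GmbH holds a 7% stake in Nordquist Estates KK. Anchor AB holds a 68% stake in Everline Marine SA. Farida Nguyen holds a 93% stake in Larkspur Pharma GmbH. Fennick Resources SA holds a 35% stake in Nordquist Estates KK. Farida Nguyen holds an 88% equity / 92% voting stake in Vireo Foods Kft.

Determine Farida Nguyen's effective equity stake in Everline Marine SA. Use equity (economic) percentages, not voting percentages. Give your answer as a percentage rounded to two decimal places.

Farida reaches Everline along 3 paths.
Via Anchor: 74% × 68% = 50.32%.
Via Halcyon: 100% × 25% = 25%.
Via Fennick: 100% × 7% = 7%.
Total: 50.32% + 25% + 7% = 82.32%.

82.32%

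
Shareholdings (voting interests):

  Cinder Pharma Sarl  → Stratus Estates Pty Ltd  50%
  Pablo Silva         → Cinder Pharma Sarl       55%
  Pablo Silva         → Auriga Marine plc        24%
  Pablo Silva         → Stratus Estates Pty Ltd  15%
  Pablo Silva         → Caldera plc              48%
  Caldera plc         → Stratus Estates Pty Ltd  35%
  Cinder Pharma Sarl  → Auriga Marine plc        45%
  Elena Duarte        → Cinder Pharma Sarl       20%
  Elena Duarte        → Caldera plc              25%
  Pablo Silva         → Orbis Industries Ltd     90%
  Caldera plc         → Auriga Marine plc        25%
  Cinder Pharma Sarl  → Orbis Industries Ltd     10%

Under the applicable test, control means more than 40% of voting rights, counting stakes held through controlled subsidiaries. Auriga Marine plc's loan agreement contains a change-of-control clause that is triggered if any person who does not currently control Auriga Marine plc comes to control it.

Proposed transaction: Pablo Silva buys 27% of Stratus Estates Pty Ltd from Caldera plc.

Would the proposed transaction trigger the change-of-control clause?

No

The purchase adds only to Pablo's holdings (Caldera's stake shrinks), so Pablo is the only person who could newly come to control Auriga.
Pablo holds 48% of Caldera, so Pablo controls Caldera.
Pablo holds 55% of Cinder, so Pablo controls Cinder.
Pablo and Cinder and Caldera together hold 24% + 45% + 25% = 94% of Auriga, so Pablo controls Auriga.
So Pablo already controls Auriga before the transaction.
After the purchase, Pablo's direct stake in Stratus rises to 15% + 27% = 42%, and Caldera's stake falls to 8%.
Pablo controlled Auriga already, so this is not a new person acquiring control; every other person's position is unchanged or reduced.
No new person acquires control, so the clause is not triggered.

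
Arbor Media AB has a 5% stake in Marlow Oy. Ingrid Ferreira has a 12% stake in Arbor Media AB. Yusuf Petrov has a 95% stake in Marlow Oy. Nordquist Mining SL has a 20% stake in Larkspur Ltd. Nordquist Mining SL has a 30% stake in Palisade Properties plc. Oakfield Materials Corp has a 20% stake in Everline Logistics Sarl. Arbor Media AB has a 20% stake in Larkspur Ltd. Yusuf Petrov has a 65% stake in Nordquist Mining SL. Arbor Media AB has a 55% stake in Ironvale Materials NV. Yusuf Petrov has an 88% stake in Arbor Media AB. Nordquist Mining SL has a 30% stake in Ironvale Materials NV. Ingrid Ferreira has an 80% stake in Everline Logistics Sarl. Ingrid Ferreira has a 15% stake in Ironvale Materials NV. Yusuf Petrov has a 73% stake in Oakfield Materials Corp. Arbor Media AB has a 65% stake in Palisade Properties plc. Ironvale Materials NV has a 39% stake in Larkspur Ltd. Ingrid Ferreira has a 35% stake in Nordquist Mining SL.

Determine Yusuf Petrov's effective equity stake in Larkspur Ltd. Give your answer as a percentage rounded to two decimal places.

57.08%

Yusuf reaches Larkspur along 4 paths.
Via Nordquist: 65% × 20% = 13%.
Via Nordquist → Ironvale: 65% × 30% × 39% = 7.605%.
Via Arbor → Ironvale: 88% × 55% × 39% = 18.876%.
Via Arbor: 88% × 20% = 17.6%.
Total: 13% + 7.605% + 18.876% + 17.6% = 57.081%.
Rounded: 57.08%.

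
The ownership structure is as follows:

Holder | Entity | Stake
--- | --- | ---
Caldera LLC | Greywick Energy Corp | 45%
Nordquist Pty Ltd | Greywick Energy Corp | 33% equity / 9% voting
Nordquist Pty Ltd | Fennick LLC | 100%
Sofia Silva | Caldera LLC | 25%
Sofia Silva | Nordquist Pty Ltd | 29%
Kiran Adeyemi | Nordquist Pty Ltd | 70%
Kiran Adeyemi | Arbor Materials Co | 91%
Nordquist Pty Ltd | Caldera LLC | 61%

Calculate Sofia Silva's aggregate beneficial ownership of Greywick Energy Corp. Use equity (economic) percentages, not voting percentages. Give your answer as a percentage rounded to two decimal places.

Sofia reaches Greywick along 3 paths.
Via Caldera: 25% × 45% = 11.25%.
Via Nordquist → Caldera: 29% × 61% × 45% = 7.9605%.
Via Nordquist: 29% × 33% = 9.57%.
Total: 11.25% + 7.9605% + 9.57% = 28.7805%.
Rounded: 28.78%.

28.78%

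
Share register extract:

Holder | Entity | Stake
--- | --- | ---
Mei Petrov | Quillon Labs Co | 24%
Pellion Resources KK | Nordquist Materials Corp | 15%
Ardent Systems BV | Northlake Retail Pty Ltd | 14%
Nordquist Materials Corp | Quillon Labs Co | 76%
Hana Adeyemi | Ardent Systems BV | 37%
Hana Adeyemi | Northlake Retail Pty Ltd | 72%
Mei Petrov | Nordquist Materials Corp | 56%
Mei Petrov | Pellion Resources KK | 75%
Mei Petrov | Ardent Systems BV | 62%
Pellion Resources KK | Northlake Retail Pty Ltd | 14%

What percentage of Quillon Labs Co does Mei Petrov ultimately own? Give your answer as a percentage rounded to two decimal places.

75.11%

Mei reaches Quillon along 3 paths.
Via Pellion → Nordquist: 75% × 15% × 76% = 8.55%.
Via Nordquist: 56% × 76% = 42.56%.
Direct stake: 24% = 24%.
Total: 8.55% + 42.56% + 24% = 75.11%.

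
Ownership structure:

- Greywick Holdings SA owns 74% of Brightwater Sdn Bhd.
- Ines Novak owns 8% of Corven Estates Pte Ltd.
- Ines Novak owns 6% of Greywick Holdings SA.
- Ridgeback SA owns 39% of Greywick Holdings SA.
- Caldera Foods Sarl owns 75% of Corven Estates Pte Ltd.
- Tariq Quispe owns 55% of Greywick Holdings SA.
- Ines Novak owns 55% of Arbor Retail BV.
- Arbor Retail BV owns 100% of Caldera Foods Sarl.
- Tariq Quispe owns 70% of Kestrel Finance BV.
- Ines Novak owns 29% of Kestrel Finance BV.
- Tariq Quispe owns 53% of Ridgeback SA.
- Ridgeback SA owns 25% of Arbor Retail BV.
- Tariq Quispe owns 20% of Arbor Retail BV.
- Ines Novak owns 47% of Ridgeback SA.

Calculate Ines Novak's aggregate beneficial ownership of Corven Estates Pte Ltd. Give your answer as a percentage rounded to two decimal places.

58.06%

Ines reaches Corven along 3 paths.
Via Arbor → Caldera: 55% × 100% × 75% = 41.25%.
Via Ridgeback → Arbor → Caldera: 47% × 25% × 100% × 75% = 8.8125%.
Direct stake: 8% = 8%.
Total: 41.25% + 8.8125% + 8% = 58.0625%.
Rounded: 58.06%.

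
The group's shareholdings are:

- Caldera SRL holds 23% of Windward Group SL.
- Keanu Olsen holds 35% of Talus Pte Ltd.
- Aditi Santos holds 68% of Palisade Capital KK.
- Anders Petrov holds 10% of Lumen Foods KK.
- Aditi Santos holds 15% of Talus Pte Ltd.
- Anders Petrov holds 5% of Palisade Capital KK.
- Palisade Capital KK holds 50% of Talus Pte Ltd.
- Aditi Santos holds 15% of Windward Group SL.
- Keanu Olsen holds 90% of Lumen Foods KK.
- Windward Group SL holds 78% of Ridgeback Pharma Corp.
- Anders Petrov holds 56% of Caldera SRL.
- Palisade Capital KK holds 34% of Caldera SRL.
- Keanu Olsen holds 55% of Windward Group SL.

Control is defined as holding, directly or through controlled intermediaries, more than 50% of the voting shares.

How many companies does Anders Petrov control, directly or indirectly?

Anders holds 56% of Caldera, so Anders controls Caldera.
No other company's threshold is met.
Anders controls 1 company.

1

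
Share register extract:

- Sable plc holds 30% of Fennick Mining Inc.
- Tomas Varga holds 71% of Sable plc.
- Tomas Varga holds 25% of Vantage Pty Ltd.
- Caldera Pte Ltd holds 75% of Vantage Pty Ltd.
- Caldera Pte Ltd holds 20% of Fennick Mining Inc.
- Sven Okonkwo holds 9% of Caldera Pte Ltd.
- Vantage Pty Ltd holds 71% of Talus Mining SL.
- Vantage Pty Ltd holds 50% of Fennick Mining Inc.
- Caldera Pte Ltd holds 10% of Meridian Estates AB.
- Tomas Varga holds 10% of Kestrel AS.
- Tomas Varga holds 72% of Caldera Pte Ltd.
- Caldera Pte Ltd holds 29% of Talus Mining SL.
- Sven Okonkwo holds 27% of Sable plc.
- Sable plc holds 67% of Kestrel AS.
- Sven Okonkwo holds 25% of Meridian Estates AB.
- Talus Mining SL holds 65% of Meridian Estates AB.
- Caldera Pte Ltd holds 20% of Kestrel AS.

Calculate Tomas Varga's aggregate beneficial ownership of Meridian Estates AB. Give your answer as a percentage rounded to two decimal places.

57.23%

Tomas reaches Meridian along 4 paths.
Via Caldera → Talus: 72% × 29% × 65% = 13.572%.
Via Vantage → Talus: 25% × 71% × 65% = 11.5375%.
Via Caldera → Vantage → Talus: 72% × 75% × 71% × 65% = 24.921%.
Via Caldera: 72% × 10% = 7.2%.
Total: 13.572% + 11.5375% + 24.921% + 7.2% = 57.2305%.
Rounded: 57.23%.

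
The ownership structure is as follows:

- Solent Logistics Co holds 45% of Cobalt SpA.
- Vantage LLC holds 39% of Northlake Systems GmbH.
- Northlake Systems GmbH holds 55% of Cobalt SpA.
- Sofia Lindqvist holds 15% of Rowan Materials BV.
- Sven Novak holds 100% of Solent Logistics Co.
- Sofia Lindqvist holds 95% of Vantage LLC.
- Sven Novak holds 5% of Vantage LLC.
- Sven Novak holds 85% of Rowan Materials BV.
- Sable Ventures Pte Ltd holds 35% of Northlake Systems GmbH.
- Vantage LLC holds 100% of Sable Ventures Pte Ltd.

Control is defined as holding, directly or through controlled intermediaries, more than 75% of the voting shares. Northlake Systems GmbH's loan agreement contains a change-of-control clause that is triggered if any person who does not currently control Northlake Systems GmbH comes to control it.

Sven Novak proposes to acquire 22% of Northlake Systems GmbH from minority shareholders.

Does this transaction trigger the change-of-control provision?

The purchase changes only Sven's holdings, so Sven is the only person who could newly come to control Northlake.
Sven holds 85% of Rowan, so Sven controls Rowan.
Sven holds 100% of Solent, so Sven controls Solent.
Neither Sven nor any entity Sven controls holds any voting interest in Northlake.
So before the transaction, Sven does not control Northlake.
After the purchase, Sven holds 22% of Northlake directly.
After the transaction, Sven's side holds 22% of Northlake, not > 75%, so Sven still does not control Northlake.
No new person acquires control, so the clause is not triggered.

No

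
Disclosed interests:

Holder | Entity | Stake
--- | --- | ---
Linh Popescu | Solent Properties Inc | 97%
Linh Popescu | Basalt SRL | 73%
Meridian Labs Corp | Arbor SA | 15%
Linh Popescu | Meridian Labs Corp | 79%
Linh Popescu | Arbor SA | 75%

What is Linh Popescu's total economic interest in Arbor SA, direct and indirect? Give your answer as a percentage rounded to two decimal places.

86.85%

Linh reaches Arbor along 2 paths.
Direct stake: 75% = 75%.
Via Meridian: 79% × 15% = 11.85%.
Total: 75% + 11.85% = 86.85%.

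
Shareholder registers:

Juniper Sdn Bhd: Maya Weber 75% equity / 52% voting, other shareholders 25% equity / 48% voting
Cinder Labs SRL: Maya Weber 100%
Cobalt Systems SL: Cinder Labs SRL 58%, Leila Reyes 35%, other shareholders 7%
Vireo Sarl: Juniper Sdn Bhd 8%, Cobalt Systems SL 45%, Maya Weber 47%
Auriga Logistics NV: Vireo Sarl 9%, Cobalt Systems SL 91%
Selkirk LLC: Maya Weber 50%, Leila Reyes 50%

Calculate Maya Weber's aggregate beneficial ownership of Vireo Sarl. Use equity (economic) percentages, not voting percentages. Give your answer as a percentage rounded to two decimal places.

Maya reaches Vireo along 3 paths.
Via Juniper: 75% × 8% = 6%.
Via Cinder → Cobalt: 100% × 58% × 45% = 26.1%.
Direct stake: 47% = 47%.
Total: 6% + 26.1% + 47% = 79.1%.
Rounded: 79.10%.

79.10%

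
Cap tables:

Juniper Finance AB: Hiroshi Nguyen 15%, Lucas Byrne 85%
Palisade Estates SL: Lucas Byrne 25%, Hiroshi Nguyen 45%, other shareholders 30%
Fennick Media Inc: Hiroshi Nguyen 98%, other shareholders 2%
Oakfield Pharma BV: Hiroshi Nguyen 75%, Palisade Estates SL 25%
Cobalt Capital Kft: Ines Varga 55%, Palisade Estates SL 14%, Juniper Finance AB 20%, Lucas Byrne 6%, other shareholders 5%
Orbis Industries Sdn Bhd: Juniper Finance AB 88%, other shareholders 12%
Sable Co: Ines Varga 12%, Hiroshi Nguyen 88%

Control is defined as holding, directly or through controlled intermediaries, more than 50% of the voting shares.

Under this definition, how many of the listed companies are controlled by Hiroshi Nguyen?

3

Hiroshi holds 98% of Fennick, so Hiroshi controls Fennick.
Hiroshi holds 75% of Oakfield, so Hiroshi controls Oakfield.
Hiroshi holds 88% of Sable, so Hiroshi controls Sable.
No other company's threshold is met.
Hiroshi controls 3 companies.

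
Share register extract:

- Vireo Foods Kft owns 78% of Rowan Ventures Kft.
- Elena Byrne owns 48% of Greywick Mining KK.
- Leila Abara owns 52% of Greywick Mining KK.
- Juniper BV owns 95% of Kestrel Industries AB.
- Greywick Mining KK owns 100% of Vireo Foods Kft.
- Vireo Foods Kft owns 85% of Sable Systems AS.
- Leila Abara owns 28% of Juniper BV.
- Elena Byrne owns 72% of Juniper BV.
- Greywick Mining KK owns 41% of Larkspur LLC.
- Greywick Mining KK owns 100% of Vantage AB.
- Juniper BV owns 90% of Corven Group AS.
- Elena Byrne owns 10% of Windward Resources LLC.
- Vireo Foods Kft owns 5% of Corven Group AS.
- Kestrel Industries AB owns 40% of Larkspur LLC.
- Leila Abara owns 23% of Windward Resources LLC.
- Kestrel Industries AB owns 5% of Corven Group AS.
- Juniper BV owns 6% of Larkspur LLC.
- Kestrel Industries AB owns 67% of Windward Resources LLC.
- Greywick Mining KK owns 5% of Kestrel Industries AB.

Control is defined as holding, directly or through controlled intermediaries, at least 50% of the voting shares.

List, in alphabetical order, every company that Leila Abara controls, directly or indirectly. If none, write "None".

Greywick Mining KK, Rowan Ventures Kft, Sable Systems AS, Vantage AB, Vireo Foods Kft

Leila holds 52% of Greywick, so Leila controls Greywick.
Greywick holds 100% of Vireo, so Leila controls Vireo.
Vireo holds 78% of Rowan, so Leila controls Rowan.
Vireo holds 85% of Sable, so Leila controls Sable.
Greywick holds 100% of Vantage, so Leila controls Vantage.
No other company's threshold is met.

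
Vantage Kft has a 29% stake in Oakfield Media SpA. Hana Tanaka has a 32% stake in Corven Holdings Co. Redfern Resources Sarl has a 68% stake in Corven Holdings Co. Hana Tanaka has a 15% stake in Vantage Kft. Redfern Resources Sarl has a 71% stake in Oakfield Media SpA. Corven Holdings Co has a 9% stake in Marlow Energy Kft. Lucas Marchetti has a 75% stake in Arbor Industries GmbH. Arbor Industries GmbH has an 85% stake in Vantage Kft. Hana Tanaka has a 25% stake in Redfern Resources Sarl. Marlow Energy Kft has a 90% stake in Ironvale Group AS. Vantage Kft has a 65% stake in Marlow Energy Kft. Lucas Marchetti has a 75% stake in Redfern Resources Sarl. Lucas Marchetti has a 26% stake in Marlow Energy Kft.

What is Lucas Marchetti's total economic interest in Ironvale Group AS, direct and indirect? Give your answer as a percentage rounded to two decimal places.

64.82%

Lucas reaches Ironvale along 3 paths.
Via Redfern → Corven → Marlow: 75% × 68% × 9% × 90% = 4.131%.
Via Arbor → Vantage → Marlow: 75% × 85% × 65% × 90% = 37.29375%.
Via Marlow: 26% × 90% = 23.4%.
Total: 4.131% + 37.29375% + 23.4% = 64.82475%.
Rounded: 64.82%.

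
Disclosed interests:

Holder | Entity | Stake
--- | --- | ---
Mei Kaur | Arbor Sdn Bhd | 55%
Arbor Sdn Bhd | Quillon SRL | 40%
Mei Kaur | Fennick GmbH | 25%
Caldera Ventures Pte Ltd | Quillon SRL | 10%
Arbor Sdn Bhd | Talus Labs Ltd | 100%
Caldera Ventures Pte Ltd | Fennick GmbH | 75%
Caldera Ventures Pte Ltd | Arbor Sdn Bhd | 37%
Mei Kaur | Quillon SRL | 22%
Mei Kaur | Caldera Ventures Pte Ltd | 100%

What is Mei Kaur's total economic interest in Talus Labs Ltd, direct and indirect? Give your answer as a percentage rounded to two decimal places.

Mei reaches Talus along 2 paths.
Via Caldera → Arbor: 100% × 37% × 100% = 37%.
Via Arbor: 55% × 100% = 55%.
Total: 37% + 55% = 92%.
Rounded: 92.00%.

92.00%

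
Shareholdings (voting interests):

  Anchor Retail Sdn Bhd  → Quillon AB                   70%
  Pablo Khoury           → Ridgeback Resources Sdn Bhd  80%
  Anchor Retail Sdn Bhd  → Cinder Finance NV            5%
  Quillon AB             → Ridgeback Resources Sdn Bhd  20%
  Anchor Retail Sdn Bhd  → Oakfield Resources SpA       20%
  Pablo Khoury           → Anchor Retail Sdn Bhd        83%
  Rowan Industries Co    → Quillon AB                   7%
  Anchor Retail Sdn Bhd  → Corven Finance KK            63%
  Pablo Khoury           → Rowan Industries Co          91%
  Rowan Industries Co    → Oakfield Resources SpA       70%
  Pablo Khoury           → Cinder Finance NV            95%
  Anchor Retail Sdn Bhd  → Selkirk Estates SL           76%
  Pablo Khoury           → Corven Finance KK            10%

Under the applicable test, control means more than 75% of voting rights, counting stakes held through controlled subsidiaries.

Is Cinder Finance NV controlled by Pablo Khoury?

Yes

Pablo holds 83% of Anchor, so Pablo controls Anchor.
Pablo and Anchor together hold 95% + 5% = 100% of Cinder, so Pablo controls Cinder.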